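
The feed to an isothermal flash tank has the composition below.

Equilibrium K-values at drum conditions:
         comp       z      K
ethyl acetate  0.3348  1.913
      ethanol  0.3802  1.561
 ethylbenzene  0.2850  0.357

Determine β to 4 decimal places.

Rachford–Rice: g(β) = Σ zᵢ(Kᵢ−1)/(1+β(Kᵢ−1)) = 0.
Check two-phase: ΣzᵢKᵢ = 1.3357 > 1 and Σzᵢ/Kᵢ = 1.2169 > 1, so g(0) = 0.3357 > 0 and g(1) = -0.2169 < 0.
Newton–Raphson from β = 0.5:
  β = 0.5000: g = 0.10635, g' = -0.4605 → β = 0.7309
  β = 0.7309: g = -0.01117, g' = -0.5800 → β = 0.7117
  β = 0.7117: g = -0.00015, g' = -0.5642 → β = 0.7114
Converged at β = 0.7114.

β = 0.7114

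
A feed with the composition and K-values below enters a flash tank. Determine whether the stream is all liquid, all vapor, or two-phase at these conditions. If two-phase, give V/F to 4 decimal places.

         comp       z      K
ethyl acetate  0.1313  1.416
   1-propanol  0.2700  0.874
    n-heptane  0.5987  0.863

all liquid

ΣzᵢKᵢ = 0.9386; Σzᵢ/Kᵢ = 1.0954.
Since ΣzᵢKᵢ < 1 the mixture is below its bubble point — single liquid phase.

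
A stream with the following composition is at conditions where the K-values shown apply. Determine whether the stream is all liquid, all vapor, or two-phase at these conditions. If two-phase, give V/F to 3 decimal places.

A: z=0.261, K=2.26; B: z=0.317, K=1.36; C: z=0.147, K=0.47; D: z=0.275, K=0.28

ΣzᵢKᵢ = 1.167; Σzᵢ/Kᵢ = 1.643.
Both exceed 1, so a two-phase solution exists.
Iterate (Newton) starting at ψ = 0.5:
  ψ = 0.500: g = -0.1169, g' = -0.610 → ψ = 0.308
  ψ = 0.308: g = -0.0081, g' = -0.543 → ψ = 0.293
Converged at ψ = 0.293.

two-phase, V/F = 0.293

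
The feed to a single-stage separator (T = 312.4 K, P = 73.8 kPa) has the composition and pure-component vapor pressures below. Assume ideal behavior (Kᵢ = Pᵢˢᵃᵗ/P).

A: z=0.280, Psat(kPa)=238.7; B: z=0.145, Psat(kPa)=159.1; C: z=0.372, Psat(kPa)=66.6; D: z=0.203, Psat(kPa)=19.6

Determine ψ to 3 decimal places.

Raoult's law: Kᵢ = Pᵢˢᵃᵗ/P = Pᵢˢᵃᵗ/73.8.
  K_A = 238.7/73.8 = 3.23442, K_B = 159.1/73.8 = 2.15583, K_C = 66.6/73.8 = 0.90244, K_D = 19.6/73.8 = 0.26558
Let ψ = V/F and solve Σ zᵢ(Kᵢ−1)/(1+ψ(Kᵢ−1)) = 0.
Feasibility: ΣzᵢKᵢ = 1.608, Σzᵢ/Kᵢ = 1.330 — both > 1, two phases present.
Newton–Raphson from ψ = 0.5:
  ψ = 0.500: g = 0.1280, g' = -0.667 → ψ = 0.692
  ψ = 0.692: g = -0.0031, g' = -0.732 → ψ = 0.688
Converged at ψ = 0.688.

ψ = 0.688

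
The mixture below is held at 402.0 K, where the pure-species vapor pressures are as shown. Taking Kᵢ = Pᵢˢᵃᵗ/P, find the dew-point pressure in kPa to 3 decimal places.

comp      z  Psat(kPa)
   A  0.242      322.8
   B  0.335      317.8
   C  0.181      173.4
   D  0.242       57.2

Pdew = 141.275 kPa

At the dew point ψ → 1, so Σzᵢ/Kᵢ = 1 with Kᵢ = Pᵢˢᵃᵗ/P ⇒ 1/P = Σzᵢ/Pᵢˢᵃᵗ.
1/P = 0.242/322.8 + 0.335/317.8 + 0.181/173.4 + 0.242/57.2 = 0.007078 ⇒ P = 141.275 kPa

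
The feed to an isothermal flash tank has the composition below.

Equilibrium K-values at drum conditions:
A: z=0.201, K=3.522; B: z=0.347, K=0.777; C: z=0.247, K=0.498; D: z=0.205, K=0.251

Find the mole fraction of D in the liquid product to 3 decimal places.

Material balance + equilibrium reduce to Σ zᵢ(Kᵢ−1)/(1+V/F(Kᵢ−1)) = 0.
g(0) = ΣzᵢKᵢ − 1 = 0.152 and g(1) = 1 − Σzᵢ/Kᵢ = -0.816, so a root lies in (0, 1).
Newton–Raphson from V/F = 0.5:
  V/F = 0.500: g = -0.2739, g' = -0.677 → V/F = 0.095
  V/F = 0.095: g = 0.0341, g' = -1.051 → V/F = 0.128
  V/F = 0.128: g = 0.0015, g' = -0.961 → V/F = 0.129
Converged at V/F = 0.129.
Compositions from xᵢ = zᵢ/(1+V/F(Kᵢ−1)), yᵢ = Kᵢxᵢ:
  A: x = 0.152, y = 0.534
  B: x = 0.357, y = 0.278
  C: x = 0.264, y = 0.132
  D: x = 0.227, y = 0.057

x_D = 0.227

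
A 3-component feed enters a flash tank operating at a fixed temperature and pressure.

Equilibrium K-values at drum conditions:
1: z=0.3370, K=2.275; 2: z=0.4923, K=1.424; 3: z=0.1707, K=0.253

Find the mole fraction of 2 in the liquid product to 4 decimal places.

x_2 = 0.3606

Rachford–Rice: g(β) = Σ zᵢ(Kᵢ−1)/(1+β(Kᵢ−1)) = 0.
Feasibility: ΣzᵢKᵢ = 1.5109, Σzᵢ/Kᵢ = 1.1686 — both > 1, two phases present.
Newton iteration, β⁰ = 0.44:
  β = 0.4400: g = 0.26123, g' = -0.4990 → β = 0.9635
  β = 0.9635: g = -0.11391, g' = -1.3673 → β = 0.8802
  β = 0.8802: g = -0.01780, g' = -0.9804 → β = 0.8620
  β = 0.8620: g = -0.00053, g' = -0.9230 → β = 0.8614
Converged at β = 0.8614.
Compositions from xᵢ = zᵢ/(1+β(Kᵢ−1)), yᵢ = Kᵢxᵢ:
  1: x = 0.1606, y = 0.3654
  2: x = 0.3606, y = 0.5135
  3: x = 0.4788, y = 0.1211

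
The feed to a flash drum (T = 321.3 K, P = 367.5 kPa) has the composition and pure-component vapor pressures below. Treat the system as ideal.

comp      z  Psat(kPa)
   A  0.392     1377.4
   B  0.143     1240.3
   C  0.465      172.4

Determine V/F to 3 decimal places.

Raoult's law: Kᵢ = Pᵢˢᵃᵗ/P = Pᵢˢᵃᵗ/367.5.
  K_A = 1377.4/367.5 = 3.74803, K_B = 1240.3/367.5 = 3.37497, K_C = 172.4/367.5 = 0.46912
Material balance + equilibrium reduce to Σ zᵢ(Kᵢ−1)/(1+V/F(Kᵢ−1)) = 0.
Feasibility: ΣzᵢKᵢ = 2.170, Σzᵢ/Kᵢ = 1.138 — both > 1, two phases present.
Newton iteration, V/F⁰ = 0.47:
  V/F = 0.470: g = 0.3016, g' = -0.977 → V/F = 0.779
  V/F = 0.779: g = 0.0413, g' = -0.780 → V/F = 0.832
Converged at V/F = 0.832.

V/F = 0.832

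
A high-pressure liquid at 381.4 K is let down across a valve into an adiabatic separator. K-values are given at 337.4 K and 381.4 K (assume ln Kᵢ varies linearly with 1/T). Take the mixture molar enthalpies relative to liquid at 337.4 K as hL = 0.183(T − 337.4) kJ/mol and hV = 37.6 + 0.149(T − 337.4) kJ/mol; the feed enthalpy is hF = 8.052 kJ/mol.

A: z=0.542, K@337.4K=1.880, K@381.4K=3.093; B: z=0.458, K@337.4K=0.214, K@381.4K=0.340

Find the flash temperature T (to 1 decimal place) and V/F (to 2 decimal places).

Adiabatic flash: solve Rachford–Rice at each trial T, then check hF = ψ·hV(T) + (1−ψ)·hL(T).
  T = 337.4 K: K = (1.880, 0.214), RR gives ψ = 0.169, H_out = 6.359 kJ/mol
  T = 381.4 K: K = (3.093, 0.340), RR gives ψ = 0.602, H_out = 29.801 kJ/mol
  T = 359.4 K: K = (2.448, 0.274), RR gives ψ = 0.430, H_out = 19.870 kJ/mol
  T = 348.4 K: K = (2.154, 0.243), RR gives ψ = 0.319, H_out = 13.894 kJ/mol
  T = 342.9 K: K = (2.015, 0.228), RR gives ψ = 0.251, H_out = 10.395 kJ/mol
  T = 340.1 K: K = (1.946, 0.221), RR gives ψ = 0.211, H_out = 8.420 kJ/mol
  T = 338.8 K: K = (1.914, 0.218), RR gives ψ = 0.192, H_out = 7.449 kJ/mol
Linear interpolation between T = 338.8 (H_out = 7.449) and T = 340.1 (H_out = 8.420) on hF = 8.052 gives T ≈ 339.6 K, at which ψ = 0.20.

T = 339.6 K, V/F = 0.20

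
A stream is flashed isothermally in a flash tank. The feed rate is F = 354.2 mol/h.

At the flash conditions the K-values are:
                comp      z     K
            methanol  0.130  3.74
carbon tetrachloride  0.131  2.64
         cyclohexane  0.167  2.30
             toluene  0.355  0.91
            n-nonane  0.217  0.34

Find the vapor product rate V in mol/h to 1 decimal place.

V = 268.5 mol/h

Iterate (Newton) starting at β = 0.5:
  β = 0.500: g = 0.1527, g' = -0.598 → β = 0.756
  β = 0.756: g = 0.0015, g' = -0.625 → β = 0.758
Converged at β = 0.758.
Then V = β·F = 0.7580·354.2 = 268.5 mol/h and L = F − V = 85.7 mol/h.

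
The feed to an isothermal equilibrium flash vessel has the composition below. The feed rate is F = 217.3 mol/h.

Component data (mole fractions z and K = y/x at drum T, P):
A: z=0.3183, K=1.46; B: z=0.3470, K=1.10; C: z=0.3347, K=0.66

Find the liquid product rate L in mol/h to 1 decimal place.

Material balance + equilibrium reduce to Σ zᵢ(Kᵢ−1)/(1+ψ(Kᵢ−1)) = 0.
Check two-phase: ΣzᵢKᵢ = 1.0673 > 1 and Σzᵢ/Kᵢ = 1.0406 > 1, so g(0) = 0.0673 > 0 and g(1) = -0.0406 < 0.
Iterate (Newton) starting at ψ = 0.53:
  ψ = 0.5300: g = 0.01186, g' = -0.1042 → ψ = 0.6438
  ψ = 0.6438: g = -0.00012, g' = -0.1066 → ψ = 0.6426
Converged at ψ = 0.6426.
Then V = ψ·F = 0.6426·217.3 = 139.6 mol/h and L = F − V = 77.7 mol/h.

L = 77.7 mol/h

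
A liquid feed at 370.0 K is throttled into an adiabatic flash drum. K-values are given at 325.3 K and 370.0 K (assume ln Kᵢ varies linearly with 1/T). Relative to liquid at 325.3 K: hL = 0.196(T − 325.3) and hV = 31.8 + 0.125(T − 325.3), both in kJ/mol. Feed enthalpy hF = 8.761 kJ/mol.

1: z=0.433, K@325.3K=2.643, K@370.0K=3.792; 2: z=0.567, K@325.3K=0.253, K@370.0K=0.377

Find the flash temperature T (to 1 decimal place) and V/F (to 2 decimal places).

T = 328.6 K, V/F = 0.26

Adiabatic flash: solve Rachford–Rice at each trial T, then check hF = ψ·hV(T) + (1−ψ)·hL(T).
  T = 325.3 K: K = (2.643, 0.253), RR gives ψ = 0.235, H_out = 7.459 kJ/mol
  T = 370.0 K: K = (3.792, 0.377), RR gives ψ = 0.492, H_out = 22.844 kJ/mol
  T = 347.6 K: K = (3.201, 0.313), RR gives ψ = 0.372, H_out = 15.624 kJ/mol
  T = 336.5 K: K = (2.919, 0.282), RR gives ψ = 0.308, H_out = 11.744 kJ/mol
  T = 330.9 K: K = (2.780, 0.268), RR gives ψ = 0.273, H_out = 9.659 kJ/mol
  T = 328.1 K: K = (2.711, 0.260), RR gives ψ = 0.254, H_out = 8.575 kJ/mol
  T = 329.5 K: K = (2.746, 0.264), RR gives ψ = 0.263, H_out = 9.121 kJ/mol
Linear interpolation between T = 328.1 (H_out = 8.575) and T = 329.5 (H_out = 9.121) on hF = 8.761 gives T ≈ 328.6 K, at which ψ = 0.26.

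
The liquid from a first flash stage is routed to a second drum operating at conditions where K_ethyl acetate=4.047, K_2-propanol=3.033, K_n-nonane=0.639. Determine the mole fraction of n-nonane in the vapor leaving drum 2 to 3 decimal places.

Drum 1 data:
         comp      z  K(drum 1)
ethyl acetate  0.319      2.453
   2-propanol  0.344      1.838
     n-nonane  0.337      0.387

y_n-nonane (drum 2) = 0.555

Drum 1:
Material balance + equilibrium reduce to Σ zᵢ(Kᵢ−1)/(1+ψ₁(Kᵢ−1)) = 0.
Check two-phase: ΣzᵢKᵢ = 1.545 > 1 and Σzᵢ/Kᵢ = 1.188 > 1, so g(0) = 0.545 > 0 and g(1) = -0.188 < 0.
Newton–Raphson from ψ₁ = 0.5:
  ψ₁ = 0.500: g = 0.1737, g' = -0.609 → ψ₁ = 0.785
  ψ₁ = 0.785: g = -0.0079, g' = -0.706 → ψ₁ = 0.774
Converged at ψ₁ = 0.774.
Drum-1 compositions:
  ethyl acetate: x = 0.150, y = 0.368
  2-propanol: x = 0.209, y = 0.384
  n-nonane: x = 0.641, y = 0.248
Drum-2 feed = drum-1 liquid: z₂ = (0.1502, 0.2087, 0.6412).
Drum 2:
Let ψ₂ = V/F and solve Σ zᵢ(Kᵢ−1)/(1+ψ₂(Kᵢ−1)) = 0.
Check two-phase: ΣzᵢKᵢ = 1.650 > 1 and Σzᵢ/Kᵢ = 1.109 > 1, so g(0) = 0.650 > 0 and g(1) = -0.109 < 0.
Newton iteration, ψ₂⁰ = 0.5:
  ψ₂ = 0.500: g = 0.1092, g' = -0.555 → ψ₂ = 0.697
  ψ₂ = 0.697: g = 0.0128, g' = -0.440 → ψ₂ = 0.726
Converged at ψ₂ = 0.726.
  ethyl acetate: x = 0.047, y = 0.189
  2-propanol: x = 0.084, y = 0.256
  n-nonane: x = 0.869, y = 0.555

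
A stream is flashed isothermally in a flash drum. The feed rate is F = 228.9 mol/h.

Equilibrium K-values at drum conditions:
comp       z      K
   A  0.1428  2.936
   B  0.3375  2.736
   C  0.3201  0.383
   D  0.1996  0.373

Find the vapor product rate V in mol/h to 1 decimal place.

Rachford–Rice: g(V/F) = Σ zᵢ(Kᵢ−1)/(1+V/F(Kᵢ−1)) = 0.
Feasibility: ΣzᵢKᵢ = 1.5397, Σzᵢ/Kᵢ = 1.5429 — both > 1, two phases present.
Iterate (Newton) starting at V/F = 0.53:
  V/F = 0.5300: g = -0.03931, g' = -0.8513 → V/F = 0.4838
Converged at V/F = 0.4838.
Then V = V/F·F = 0.4838·228.9 = 110.7 mol/h and L = F − V = 118.2 mol/h.

V = 110.7 mol/h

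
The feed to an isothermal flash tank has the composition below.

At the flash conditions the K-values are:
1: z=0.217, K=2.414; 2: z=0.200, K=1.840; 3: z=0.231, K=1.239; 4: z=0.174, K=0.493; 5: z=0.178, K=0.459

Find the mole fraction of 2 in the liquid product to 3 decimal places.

x_2 = 0.124

Rachford–Rice: g(V/F) = Σ zᵢ(Kᵢ−1)/(1+V/F(Kᵢ−1)) = 0.
g(0) = ΣzᵢKᵢ − 1 = 0.346 and g(1) = 1 − Σzᵢ/Kᵢ = -0.126, so a root lies in (0, 1).
Newton iteration, V/F⁰ = 0.5:
  V/F = 0.500: g = 0.0972, g' = -0.408 → V/F = 0.738
  V/F = 0.738: g = -0.0007, g' = -0.426 → V/F = 0.737
Converged at V/F = 0.737.
Compositions from xᵢ = zᵢ/(1+V/F(Kᵢ−1)), yᵢ = Kᵢxᵢ:
  1: x = 0.106, y = 0.257
  2: x = 0.124, y = 0.227
  3: x = 0.196, y = 0.243
  4: x = 0.278, y = 0.137
  5: x = 0.296, y = 0.136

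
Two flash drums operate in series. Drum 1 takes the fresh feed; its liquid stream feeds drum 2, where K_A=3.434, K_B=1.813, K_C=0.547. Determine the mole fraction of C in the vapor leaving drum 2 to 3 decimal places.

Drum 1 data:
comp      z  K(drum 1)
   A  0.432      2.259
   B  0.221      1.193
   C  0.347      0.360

Drum 1:
Let ψ₁ = V/F and solve Σ zᵢ(Kᵢ−1)/(1+ψ₁(Kᵢ−1)) = 0.
Check two-phase: ΣzᵢKᵢ = 1.364 > 1 and Σzᵢ/Kᵢ = 1.340 > 1, so g(0) = 0.364 > 0 and g(1) = -0.340 < 0.
Newton–Raphson from ψ₁ = 0.5:
  ψ₁ = 0.500: g = 0.0461, g' = -0.572 → ψ₁ = 0.581
  ψ₁ = 0.581: g = -0.0008, g' = -0.595 → ψ₁ = 0.579
Converged at ψ₁ = 0.579.
Drum-1 compositions:
  A: x = 0.250, y = 0.564
  B: x = 0.199, y = 0.237
  C: x = 0.551, y = 0.199
Drum-2 feed = drum-1 liquid: z₂ = (0.2498, 0.1988, 0.5514).
Drum 2:
Newton iteration, ψ₂⁰ = 0.5:
  ψ₂ = 0.500: g = 0.0663, g' = -0.557 → ψ₂ = 0.619
  ψ₂ = 0.619: g = 0.0030, g' = -0.512 → ψ₂ = 0.625
Converged at ψ₂ = 0.625.
  A: x = 0.099, y = 0.340
  B: x = 0.132, y = 0.239
  C: x = 0.769, y = 0.421

y_C (drum 2) = 0.421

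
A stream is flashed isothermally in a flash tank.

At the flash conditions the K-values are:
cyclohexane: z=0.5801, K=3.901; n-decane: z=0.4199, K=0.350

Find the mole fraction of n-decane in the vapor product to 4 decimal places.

Iterate (Newton) starting at β = 0.35:
  β = 0.3500: g = 0.48171, g' = -1.4993 → β = 0.6713
  β = 0.6713: g = 0.08674, g' = -1.1204 → β = 0.7487
  β = 0.7487: g = -0.00116, g' = -1.1584 → β = 0.7477
Converged at β = 0.7477.
Compositions from xᵢ = zᵢ/(1+β(Kᵢ−1)), yᵢ = Kᵢxᵢ:
  cyclohexane: x = 0.1830, y = 0.7141
  n-decane: x = 0.8170, y = 0.2859

y_n-decane = 0.2859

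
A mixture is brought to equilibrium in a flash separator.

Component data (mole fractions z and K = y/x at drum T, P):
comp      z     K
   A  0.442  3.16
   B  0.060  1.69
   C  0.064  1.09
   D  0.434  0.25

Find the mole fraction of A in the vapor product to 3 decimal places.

y_A = 0.688

Material balance + equilibrium reduce to Σ zᵢ(Kᵢ−1)/(1+ψ(Kᵢ−1)) = 0.
Feasibility: ΣzᵢKᵢ = 1.676, Σzᵢ/Kᵢ = 1.970 — both > 1, two phases present.
Newton iteration, ψ⁰ = 0.44:
  ψ = 0.440: g = 0.0410, g' = -1.103 → ψ = 0.477
Converged at ψ = 0.477.
Compositions from xᵢ = zᵢ/(1+ψ(Kᵢ−1)), yᵢ = Kᵢxᵢ:
  A: x = 0.218, y = 0.688
  B: x = 0.045, y = 0.076
  C: x = 0.061, y = 0.067
  D: x = 0.676, y = 0.169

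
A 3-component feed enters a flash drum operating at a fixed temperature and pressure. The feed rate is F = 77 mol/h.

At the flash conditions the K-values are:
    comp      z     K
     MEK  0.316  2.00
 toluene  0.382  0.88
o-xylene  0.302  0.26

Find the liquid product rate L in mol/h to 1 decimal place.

Rachford–Rice: g(ψ) = Σ zᵢ(Kᵢ−1)/(1+ψ(Kᵢ−1)) = 0.
Feasibility: ΣzᵢKᵢ = 1.047, Σzᵢ/Kᵢ = 1.754 — both > 1, two phases present.
Iterate (Newton) starting at ψ = 0.36:
  ψ = 0.360: g = -0.1202, g' = -0.484 → ψ = 0.112
  ψ = 0.112: g = -0.0059, g' = -0.458 → ψ = 0.099
Converged at ψ = 0.099.
Then V = ψ·F = 0.0990·77 = 7.6 mol/h and L = F − V = 69.4 mol/h.

L = 69.4 mol/h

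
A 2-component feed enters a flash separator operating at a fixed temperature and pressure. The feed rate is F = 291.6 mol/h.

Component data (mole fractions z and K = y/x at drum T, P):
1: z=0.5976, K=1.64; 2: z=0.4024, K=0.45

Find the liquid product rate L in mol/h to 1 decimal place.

L = 158.1 mol/h

Let ψ = V/F and solve Σ zᵢ(Kᵢ−1)/(1+ψ(Kᵢ−1)) = 0.
Feasibility: ΣzᵢKᵢ = 1.1611, Σzᵢ/Kᵢ = 1.2586 — both > 1, two phases present.
Binary case is linear: z₁(K₁−1)(1+ψ(K₂−1)) + z₂(K₂−1)(1+ψ(K₁−1)) = 0
⇒ ψ = [z₁(K₁−1)+z₂(K₂−1)] / [−(K₁−1)(K₂−1)] = 0.16114/0.35200 = 0.4578
Then V = ψ·F = 0.4578·291.6 = 133.5 mol/h and L = F − V = 158.1 mol/h.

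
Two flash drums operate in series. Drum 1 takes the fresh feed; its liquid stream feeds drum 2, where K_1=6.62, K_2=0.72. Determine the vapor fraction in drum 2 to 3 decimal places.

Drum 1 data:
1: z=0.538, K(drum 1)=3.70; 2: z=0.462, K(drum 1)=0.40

Drum 1:
Let ψ₁ = V/F and solve Σ zᵢ(Kᵢ−1)/(1+ψ₁(Kᵢ−1)) = 0.
Feasibility: ΣzᵢKᵢ = 2.175, Σzᵢ/Kᵢ = 1.300 — both > 1, two phases present.
Binary case is linear: z₁(K₁−1)(1+ψ₁(K₂−1)) + z₂(K₂−1)(1+ψ₁(K₁−1)) = 0
⇒ ψ₁ = [z₁(K₁−1)+z₂(K₂−1)] / [−(K₁−1)(K₂−1)] = 1.1754/1.6200 = 0.726
Drum-1 compositions:
  1: x = 0.182, y = 0.673
  2: x = 0.818, y = 0.327
Drum-2 feed = drum-1 liquid: z₂ = (0.1818, 0.8182).
Drum 2:
Let ψ₂ = V/F and solve Σ zᵢ(Kᵢ−1)/(1+ψ₂(Kᵢ−1)) = 0.
Feasibility: ΣzᵢKᵢ = 1.793, Σzᵢ/Kᵢ = 1.164 — both > 1, two phases present.
Binary case is linear: z₁(K₁−1)(1+ψ₂(K₂−1)) + z₂(K₂−1)(1+ψ₂(K₁−1)) = 0
⇒ ψ₂ = [z₁(K₁−1)+z₂(K₂−1)] / [−(K₁−1)(K₂−1)] = 0.7927/1.5736 = 0.504
  1: x = 0.047, y = 0.314
  2: x = 0.953, y = 0.686

V/F (drum 2) = 0.504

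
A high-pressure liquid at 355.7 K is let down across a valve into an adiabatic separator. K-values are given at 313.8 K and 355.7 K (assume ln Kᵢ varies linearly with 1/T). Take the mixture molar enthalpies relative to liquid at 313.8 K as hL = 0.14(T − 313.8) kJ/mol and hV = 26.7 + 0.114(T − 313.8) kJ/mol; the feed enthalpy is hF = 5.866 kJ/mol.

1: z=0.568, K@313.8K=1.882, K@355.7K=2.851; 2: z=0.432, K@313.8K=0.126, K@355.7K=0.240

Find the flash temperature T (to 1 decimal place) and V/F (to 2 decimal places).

T = 317.2 K, V/F = 0.20

Adiabatic flash: solve Rachford–Rice at each trial T, then check hF = ψ·hV(T) + (1−ψ)·hL(T).
  T = 313.8 K: K = (1.882, 0.126), RR gives ψ = 0.160, H_out = 4.274 kJ/mol
  T = 355.7 K: K = (2.851, 0.240), RR gives ψ = 0.514, H_out = 19.029 kJ/mol
  T = 334.8 K: K = (2.348, 0.178), RR gives ψ = 0.370, H_out = 12.620 kJ/mol
  T = 324.3 K: K = (2.110, 0.150), RR gives ψ = 0.279, H_out = 8.849 kJ/mol
  T = 319.1 K: K = (1.996, 0.138), RR gives ψ = 0.225, H_out = 6.718 kJ/mol
  T = 316.5 K: K = (1.939, 0.132), RR gives ψ = 0.195, H_out = 5.559 kJ/mol
  T = 317.8 K: K = (1.967, 0.135), RR gives ψ = 0.210, H_out = 6.147 kJ/mol
Linear interpolation between T = 316.5 (H_out = 5.559) and T = 317.8 (H_out = 6.147) on hF = 5.866 gives T ≈ 317.2 K, at which ψ = 0.20.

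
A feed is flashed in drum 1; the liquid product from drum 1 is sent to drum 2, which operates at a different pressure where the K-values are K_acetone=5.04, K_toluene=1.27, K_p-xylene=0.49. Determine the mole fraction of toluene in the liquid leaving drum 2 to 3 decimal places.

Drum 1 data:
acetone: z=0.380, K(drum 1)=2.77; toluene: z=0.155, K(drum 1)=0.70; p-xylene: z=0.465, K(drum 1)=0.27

x_toluene (drum 2) = 0.148

Drum 1:
Rachford–Rice: g(ψ₁) = Σ zᵢ(Kᵢ−1)/(1+ψ₁(Kᵢ−1)) = 0.
Check two-phase: ΣzᵢKᵢ = 1.287 > 1 and Σzᵢ/Kᵢ = 2.081 > 1, so g(0) = 0.287 > 0 and g(1) = -1.081 < 0.
Newton iteration, ψ₁⁰ = 0.5:
  ψ₁ = 0.500: g = -0.2325, g' = -0.969 → ψ₁ = 0.260
  ψ₁ = 0.260: g = -0.0089, g' = -0.952 → ψ₁ = 0.251
Converged at ψ₁ = 0.251.
Drum-1 compositions:
  acetone: x = 0.263, y = 0.729
  toluene: x = 0.168, y = 0.117
  p-xylene: x = 0.569, y = 0.154
Drum-2 feed = drum-1 liquid: z₂ = (0.2632, 0.1676, 0.5692).
Drum 2:
Let ψ₂ = V/F and solve Σ zᵢ(Kᵢ−1)/(1+ψ₂(Kᵢ−1)) = 0.
Feasibility: ΣzᵢKᵢ = 1.818, Σzᵢ/Kᵢ = 1.346 — both > 1, two phases present.
Iterate (Newton) starting at ψ₂ = 0.5:
  ψ₂ = 0.500: g = 0.0023, g' = -0.747 → ψ₂ = 0.503
Converged at ψ₂ = 0.503.
  acetone: x = 0.087, y = 0.437
  toluene: x = 0.148, y = 0.187
  p-xylene: x = 0.766, y = 0.375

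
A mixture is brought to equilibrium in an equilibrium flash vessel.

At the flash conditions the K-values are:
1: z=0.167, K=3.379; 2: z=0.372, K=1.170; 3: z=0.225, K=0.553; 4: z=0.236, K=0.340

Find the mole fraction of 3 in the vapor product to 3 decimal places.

y_3 = 0.141

Iterate (Newton) starting at β = 0.36:
  β = 0.360: g = -0.0506, g' = -0.525 → β = 0.264
  β = 0.264: g = 0.0021, g' = -0.575 → β = 0.267
Converged at β = 0.267.
Compositions from xᵢ = zᵢ/(1+β(Kᵢ−1)), yᵢ = Kᵢxᵢ:
  1: x = 0.102, y = 0.345
  2: x = 0.356, y = 0.416
  3: x = 0.256, y = 0.141
  4: x = 0.287, y = 0.097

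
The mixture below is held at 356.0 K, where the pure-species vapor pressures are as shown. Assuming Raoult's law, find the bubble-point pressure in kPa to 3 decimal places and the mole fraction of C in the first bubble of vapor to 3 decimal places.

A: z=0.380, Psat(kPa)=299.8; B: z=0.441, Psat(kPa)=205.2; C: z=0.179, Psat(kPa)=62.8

At the bubble point ψ → 0, so ΣzᵢKᵢ = 1 with Kᵢ = Pᵢˢᵃᵗ/P ⇒ P = ΣzᵢPᵢˢᵃᵗ.
P = 0.380·299.8 + 0.441·205.2 + 0.179·62.8 = 215.658 kPa
yᵢ = zᵢPᵢˢᵃᵗ/P ⇒ y_C = 0.179·62.8/215.658 = 0.052

Pbub = 215.658 kPa, y_C = 0.052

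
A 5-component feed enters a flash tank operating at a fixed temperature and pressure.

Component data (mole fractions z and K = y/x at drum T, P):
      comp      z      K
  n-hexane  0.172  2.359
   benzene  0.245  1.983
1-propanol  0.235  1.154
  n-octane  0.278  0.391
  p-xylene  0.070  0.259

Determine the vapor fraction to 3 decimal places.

Let ψ = V/F and solve Σ zᵢ(Kᵢ−1)/(1+ψ(Kᵢ−1)) = 0.
Feasibility: ΣzᵢKᵢ = 1.290, Σzᵢ/Kᵢ = 1.381 — both > 1, two phases present.
Iterate (Newton) starting at ψ = 0.38:
  ψ = 0.380: g = 0.0712, g' = -0.518 → ψ = 0.518
  ψ = 0.518: g = -0.0010, g' = -0.539 → ψ = 0.516
Converged at ψ = 0.516.

ψ = 0.516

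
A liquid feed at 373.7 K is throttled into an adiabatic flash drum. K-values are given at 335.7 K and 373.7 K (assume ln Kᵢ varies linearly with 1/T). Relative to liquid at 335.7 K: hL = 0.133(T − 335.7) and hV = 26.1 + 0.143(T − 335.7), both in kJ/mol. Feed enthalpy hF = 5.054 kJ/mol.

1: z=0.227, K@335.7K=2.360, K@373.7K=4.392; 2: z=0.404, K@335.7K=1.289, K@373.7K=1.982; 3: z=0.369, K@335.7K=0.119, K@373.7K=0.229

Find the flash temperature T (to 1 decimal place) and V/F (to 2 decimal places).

T = 337.9 K, V/F = 0.18

Adiabatic flash: solve Rachford–Rice at each trial T, then check hF = ψ·hV(T) + (1−ψ)·hL(T).
  T = 335.7 K: K = (2.360, 1.289, 0.119), RR gives ψ = 0.141, H_out = 3.681 kJ/mol
  T = 373.7 K: K = (4.392, 1.982, 0.229), RR gives ψ = 0.578, H_out = 20.359 kJ/mol
  T = 354.7 K: K = (3.273, 1.617, 0.168), RR gives ψ = 0.410, H_out = 13.308 kJ/mol
  T = 345.2 K: K = (2.792, 1.448, 0.142), RR gives ψ = 0.298, H_out = 9.057 kJ/mol
  T = 340.4 K: K = (2.568, 1.367, 0.130), RR gives ψ = 0.226, H_out = 6.533 kJ/mol
  T = 338.0 K: K = (2.460, 1.327, 0.124), RR gives ψ = 0.185, H_out = 5.132 kJ/mol
Linear interpolation between T = 335.7 (H_out = 3.681) and T = 338.0 (H_out = 5.132) on hF = 5.054 gives T ≈ 337.9 K, at which ψ = 0.18.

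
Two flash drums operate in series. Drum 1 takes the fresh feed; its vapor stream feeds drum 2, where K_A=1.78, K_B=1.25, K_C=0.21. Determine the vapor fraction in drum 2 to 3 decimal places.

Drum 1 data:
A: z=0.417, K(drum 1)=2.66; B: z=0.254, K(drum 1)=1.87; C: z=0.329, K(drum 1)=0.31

Drum 1:
Let ψ₁ = V/F and solve Σ zᵢ(Kᵢ−1)/(1+ψ₁(Kᵢ−1)) = 0.
Check two-phase: ΣzᵢKᵢ = 1.686 > 1 and Σzᵢ/Kᵢ = 1.354 > 1, so g(0) = 0.686 > 0 and g(1) = -0.354 < 0.
Newton iteration, ψ₁⁰ = 0.41:
  ψ₁ = 0.410: g = 0.2582, g' = -0.816 → ψ₁ = 0.726
  ψ₁ = 0.726: g = -0.0060, g' = -0.938 → ψ₁ = 0.720
Converged at ψ₁ = 0.720.
Drum-1 compositions:
  A: x = 0.190, y = 0.505
  B: x = 0.156, y = 0.292
  C: x = 0.654, y = 0.203
Drum-2 feed = drum-1 vapor: z₂ = (0.5053, 0.2920, 0.2027).
Drum 2:
Material balance + equilibrium reduce to Σ zᵢ(Kᵢ−1)/(1+ψ₂(Kᵢ−1)) = 0.
Feasibility: ΣzᵢKᵢ = 1.307, Σzᵢ/Kᵢ = 1.483 — both > 1, two phases present.
Newton–Raphson from ψ₂ = 0.44:
  ψ₂ = 0.440: g = 0.1137, g' = -0.482 → ψ₂ = 0.676
  ψ₂ = 0.676: g = -0.0230, g' = -0.727 → ψ₂ = 0.644
  ψ₂ = 0.644: g = -0.0009, g' = -0.674 → ψ₂ = 0.643
Converged at ψ₂ = 0.643.
  A: x = 0.337, y = 0.599
  B: x = 0.252, y = 0.314
  C: x = 0.412, y = 0.086

V/F (drum 2) = 0.643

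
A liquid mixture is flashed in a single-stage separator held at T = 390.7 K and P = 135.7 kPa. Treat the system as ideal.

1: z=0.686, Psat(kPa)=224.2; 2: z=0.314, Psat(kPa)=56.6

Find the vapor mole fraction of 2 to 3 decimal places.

y_2 = 0.220

Raoult's law: Kᵢ = Pᵢˢᵃᵗ/P = Pᵢˢᵃᵗ/135.7.
  K_1 = 224.2/135.7 = 1.65217, K_2 = 56.6/135.7 = 0.41710
Binary case is linear: z₁(K₁−1)(1+ψ(K₂−1)) + z₂(K₂−1)(1+ψ(K₁−1)) = 0
⇒ ψ = [z₁(K₁−1)+z₂(K₂−1)] / [−(K₁−1)(K₂−1)] = 0.2644/0.3802 = 0.695
Compositions from xᵢ = zᵢ/(1+ψ(Kᵢ−1)), yᵢ = Kᵢxᵢ:
  1: x = 0.472, y = 0.780
  2: x = 0.528, y = 0.220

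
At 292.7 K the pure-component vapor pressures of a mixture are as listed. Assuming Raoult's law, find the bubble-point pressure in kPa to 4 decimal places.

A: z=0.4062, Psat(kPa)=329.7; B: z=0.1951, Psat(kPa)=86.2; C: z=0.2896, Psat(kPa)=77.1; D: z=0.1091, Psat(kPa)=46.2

At the bubble point ψ → 0, so ΣzᵢKᵢ = 1 with Kᵢ = Pᵢˢᵃᵗ/P ⇒ P = ΣzᵢPᵢˢᵃᵗ.
P = 0.4062·329.7 + 0.1951·86.2 + 0.2896·77.1 + 0.1091·46.2 = 178.1103 kPa

Pbub = 178.1103 kPa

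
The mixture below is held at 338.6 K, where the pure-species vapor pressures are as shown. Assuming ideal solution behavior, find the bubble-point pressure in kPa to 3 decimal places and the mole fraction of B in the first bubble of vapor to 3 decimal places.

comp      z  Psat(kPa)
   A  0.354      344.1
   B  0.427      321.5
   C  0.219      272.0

Pbub = 318.660 kPa, y_B = 0.431

At the bubble point ψ → 0, so ΣzᵢKᵢ = 1 with Kᵢ = Pᵢˢᵃᵗ/P ⇒ P = ΣzᵢPᵢˢᵃᵗ.
P = 0.354·344.1 + 0.427·321.5 + 0.219·272.0 = 318.660 kPa
yᵢ = zᵢPᵢˢᵃᵗ/P ⇒ y_B = 0.427·321.5/318.660 = 0.431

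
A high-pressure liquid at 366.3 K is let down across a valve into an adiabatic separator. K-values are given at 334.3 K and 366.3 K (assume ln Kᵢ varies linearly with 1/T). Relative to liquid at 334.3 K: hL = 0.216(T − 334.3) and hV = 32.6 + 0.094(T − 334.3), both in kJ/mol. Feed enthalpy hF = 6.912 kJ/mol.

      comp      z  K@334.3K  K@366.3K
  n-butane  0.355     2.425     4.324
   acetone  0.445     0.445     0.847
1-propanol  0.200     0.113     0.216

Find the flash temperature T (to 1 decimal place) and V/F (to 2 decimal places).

T = 339.3 K, V/F = 0.18

Adiabatic flash: solve Rachford–Rice at each trial T, then check hF = ψ·hV(T) + (1−ψ)·hL(T).
  T = 334.3 K: K = (2.425, 0.445, 0.113), RR gives ψ = 0.085, H_out = 2.776 kJ/mol
  T = 366.3 K: K = (4.324, 0.847, 0.216), RR gives ψ = 0.626, H_out = 24.869 kJ/mol
  T = 350.3 K: K = (3.281, 0.623, 0.159), RR gives ψ = 0.370, H_out = 14.791 kJ/mol
  T = 342.3 K: K = (2.831, 0.529, 0.134), RR gives ψ = 0.236, H_out = 9.200 kJ/mol
  T = 338.3 K: K = (2.622, 0.486, 0.123), RR gives ψ = 0.164, H_out = 6.134 kJ/mol
  T = 340.3 K: K = (2.725, 0.507, 0.129), RR gives ψ = 0.201, H_out = 7.697 kJ/mol
Linear interpolation between T = 338.3 (H_out = 6.134) and T = 340.3 (H_out = 7.697) on hF = 6.912 gives T ≈ 339.3 K, at which ψ = 0.18.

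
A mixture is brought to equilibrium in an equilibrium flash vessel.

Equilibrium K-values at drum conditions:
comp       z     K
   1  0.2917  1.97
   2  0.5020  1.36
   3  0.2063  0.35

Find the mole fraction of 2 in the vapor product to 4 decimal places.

Let ψ = V/F and solve Σ zᵢ(Kᵢ−1)/(1+ψ(Kᵢ−1)) = 0.
Feasibility: ΣzᵢKᵢ = 1.3296, Σzᵢ/Kᵢ = 1.1066 — both > 1, two phases present.
Iterate (Newton) starting at ψ = 0.5:
  ψ = 0.5000: g = 0.14503, g' = -0.3625 → ψ = 0.9001
  ψ = 0.9001: g = -0.03562, g' = -0.6216 → ψ = 0.8428
  ψ = 0.8428: g = -0.00222, g' = -0.5477 → ψ = 0.8387
Converged at ψ = 0.8387.
Compositions from xᵢ = zᵢ/(1+ψ(Kᵢ−1)), yᵢ = Kᵢxᵢ:
  1: x = 0.1608, y = 0.3169
  2: x = 0.3856, y = 0.5244
  3: x = 0.4536, y = 0.1588

y_2 = 0.5244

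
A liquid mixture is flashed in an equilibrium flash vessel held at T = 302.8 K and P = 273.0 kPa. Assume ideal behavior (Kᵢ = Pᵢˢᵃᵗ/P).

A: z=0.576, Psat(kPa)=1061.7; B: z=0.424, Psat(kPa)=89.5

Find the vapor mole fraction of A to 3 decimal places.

y_A = 0.734

Raoult's law: Kᵢ = Pᵢˢᵃᵗ/P = Pᵢˢᵃᵗ/273.0.
  K_A = 1061.7/273.0 = 3.88901, K_B = 89.5/273.0 = 0.32784
Material balance + equilibrium reduce to Σ zᵢ(Kᵢ−1)/(1+V/F(Kᵢ−1)) = 0.
Feasibility: ΣzᵢKᵢ = 2.379, Σzᵢ/Kᵢ = 1.441 — both > 1, two phases present.
Newton–Raphson from V/F = 0.69:
  V/F = 0.690: g = 0.0244, g' = -1.203 → V/F = 0.710
Converged at V/F = 0.710.
Compositions from xᵢ = zᵢ/(1+V/F(Kᵢ−1)), yᵢ = Kᵢxᵢ:
  A: x = 0.189, y = 0.734
  B: x = 0.811, y = 0.266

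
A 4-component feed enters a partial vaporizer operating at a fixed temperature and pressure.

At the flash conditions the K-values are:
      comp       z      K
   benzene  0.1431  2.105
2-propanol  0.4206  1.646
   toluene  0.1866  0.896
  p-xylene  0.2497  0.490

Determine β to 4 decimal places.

β = 0.8830

Rachford–Rice: g(β) = Σ zᵢ(Kᵢ−1)/(1+β(Kᵢ−1)) = 0.
Feasibility: ΣzᵢKᵢ = 1.2831, Σzᵢ/Kᵢ = 1.0414 — both > 1, two phases present.
Iterate (Newton) starting at β = 0.34:
  β = 0.3400: g = 0.16354, g' = -0.3075 → β = 0.8718
  β = 0.8718: g = 0.00373, g' = -0.3301 → β = 0.8831
  β = 0.8831: g = -0.00002, g' = -0.3334 → β = 0.8830
Converged at β = 0.8830.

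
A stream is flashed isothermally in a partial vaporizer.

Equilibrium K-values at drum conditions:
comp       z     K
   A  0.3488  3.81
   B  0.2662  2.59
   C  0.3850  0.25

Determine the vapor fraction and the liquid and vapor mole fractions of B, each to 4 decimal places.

ψ = 0.6436, x_B = 0.1316, y_B = 0.3408

Material balance + equilibrium reduce to Σ zᵢ(Kᵢ−1)/(1+ψ(Kᵢ−1)) = 0.
g(0) = ΣzᵢKᵢ − 1 = 1.1146 and g(1) = 1 − Σzᵢ/Kᵢ = -0.7343, so a root lies in (0, 1).
Newton–Raphson from ψ = 0.5:
  ψ = 0.5000: g = 0.18134, g' = -1.2394 → ψ = 0.6463
  ψ = 0.6463: g = -0.00360, g' = -1.3266 → ψ = 0.6436
Converged at ψ = 0.6436.
Compositions from xᵢ = zᵢ/(1+ψ(Kᵢ−1)), yᵢ = Kᵢxᵢ:
  A: x = 0.1242, y = 0.4732
  B: x = 0.1316, y = 0.3408
  C: x = 0.7442, y = 0.1861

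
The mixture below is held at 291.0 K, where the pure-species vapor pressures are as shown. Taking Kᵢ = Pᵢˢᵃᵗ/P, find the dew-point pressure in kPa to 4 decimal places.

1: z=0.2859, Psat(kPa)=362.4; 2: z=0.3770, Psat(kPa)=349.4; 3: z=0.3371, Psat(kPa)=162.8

Pdew = 253.9013 kPa

At the dew point ψ → 1, so Σzᵢ/Kᵢ = 1 with Kᵢ = Pᵢˢᵃᵗ/P ⇒ 1/P = Σzᵢ/Pᵢˢᵃᵗ.
1/P = 0.2859/362.4 + 0.3770/349.4 + 0.3371/162.8 = 0.0039385 ⇒ P = 253.9013 kPa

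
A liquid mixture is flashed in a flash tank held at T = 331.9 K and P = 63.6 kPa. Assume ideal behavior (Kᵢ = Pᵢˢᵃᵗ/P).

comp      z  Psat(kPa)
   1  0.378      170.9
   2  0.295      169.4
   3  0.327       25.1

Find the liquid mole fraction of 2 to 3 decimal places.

Raoult's law: Kᵢ = Pᵢˢᵃᵗ/P = Pᵢˢᵃᵗ/63.6.
  K_1 = 170.9/63.6 = 2.68711, K_2 = 169.4/63.6 = 2.66352, K_3 = 25.1/63.6 = 0.39465
Newton iteration, V/F⁰ = 0.55:
  V/F = 0.550: g = 0.2903, g' = -0.781 → V/F = 0.922
  V/F = 0.922: g = -0.0043, g' = -0.905 → V/F = 0.917
Converged at V/F = 0.917.
Compositions from xᵢ = zᵢ/(1+V/F(Kᵢ−1)), yᵢ = Kᵢxᵢ:
  1: x = 0.148, y = 0.399
  2: x = 0.117, y = 0.311
  3: x = 0.735, y = 0.290

x_2 = 0.117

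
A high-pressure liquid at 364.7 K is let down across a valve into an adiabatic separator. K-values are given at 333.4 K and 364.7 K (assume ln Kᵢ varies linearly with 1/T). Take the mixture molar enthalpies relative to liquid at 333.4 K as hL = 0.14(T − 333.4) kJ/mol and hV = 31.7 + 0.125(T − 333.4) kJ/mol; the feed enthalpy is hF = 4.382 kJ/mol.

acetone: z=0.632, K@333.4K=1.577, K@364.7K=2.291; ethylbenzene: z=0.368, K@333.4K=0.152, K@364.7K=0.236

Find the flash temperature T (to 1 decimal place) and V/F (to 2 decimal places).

Adiabatic flash: solve Rachford–Rice at each trial T, then check hF = ψ·hV(T) + (1−ψ)·hL(T).
  T = 333.4 K: K = (1.577, 0.152), RR gives ψ = 0.108, H_out = 3.408 kJ/mol
  T = 364.7 K: K = (2.291, 0.236), RR gives ψ = 0.542, H_out = 21.314 kJ/mol
  T = 349.0 K: K = (1.916, 0.191), RR gives ψ = 0.379, H_out = 14.123 kJ/mol
  T = 341.2 K: K = (1.742, 0.171), RR gives ψ = 0.266, H_out = 9.502 kJ/mol
  T = 337.3 K: K = (1.658, 0.161), RR gives ψ = 0.195, H_out = 6.703 kJ/mol
  T = 335.4 K: K = (1.618, 0.157), RR gives ψ = 0.154, H_out = 5.171 kJ/mol
Linear interpolation between T = 333.4 (H_out = 3.408) and T = 335.4 (H_out = 5.171) on hF = 4.382 gives T ≈ 334.5 K, at which ψ = 0.13.

T = 334.5 K, V/F = 0.13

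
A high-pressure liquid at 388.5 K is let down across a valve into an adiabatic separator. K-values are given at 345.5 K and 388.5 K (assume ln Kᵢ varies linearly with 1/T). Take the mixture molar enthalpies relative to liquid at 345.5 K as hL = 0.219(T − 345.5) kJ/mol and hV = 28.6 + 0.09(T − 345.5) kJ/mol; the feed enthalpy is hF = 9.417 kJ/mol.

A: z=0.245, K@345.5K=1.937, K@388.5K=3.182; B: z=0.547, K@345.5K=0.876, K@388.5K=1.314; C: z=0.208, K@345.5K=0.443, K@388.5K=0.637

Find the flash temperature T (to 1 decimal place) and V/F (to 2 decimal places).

T = 348.6 K, V/F = 0.31

Adiabatic flash: solve Rachford–Rice at each trial T, then check hF = ψ·hV(T) + (1−ψ)·hL(T).
  T = 345.5 K: K = (1.937, 0.876, 0.443), RR gives ψ = 0.173, H_out = 4.950 kJ/mol
  T = 388.5 K: K = (3.182, 1.314, 0.637), RR gives ψ = 1.000, H_out = 32.470 kJ/mol
  T = 367.0 K: K = (2.519, 1.086, 0.537), RR gives ψ = 1.000, H_out = 30.535 kJ/mol
  T = 356.2 K: K = (2.216, 0.978, 0.489), RR gives ψ = 0.629, H_out = 19.452 kJ/mol
  T = 350.9 K: K = (2.075, 0.927, 0.466), RR gives ψ = 0.407, H_out = 12.546 kJ/mol
  T = 348.2 K: K = (2.006, 0.901, 0.454), RR gives ψ = 0.291, H_out = 8.821 kJ/mol
  T = 349.5 K: K = (2.039, 0.914, 0.460), RR gives ψ = 0.347, H_out = 10.632 kJ/mol
Linear interpolation between T = 348.2 (H_out = 8.821) and T = 349.5 (H_out = 10.632) on hF = 9.417 gives T ≈ 348.6 K, at which ψ = 0.31.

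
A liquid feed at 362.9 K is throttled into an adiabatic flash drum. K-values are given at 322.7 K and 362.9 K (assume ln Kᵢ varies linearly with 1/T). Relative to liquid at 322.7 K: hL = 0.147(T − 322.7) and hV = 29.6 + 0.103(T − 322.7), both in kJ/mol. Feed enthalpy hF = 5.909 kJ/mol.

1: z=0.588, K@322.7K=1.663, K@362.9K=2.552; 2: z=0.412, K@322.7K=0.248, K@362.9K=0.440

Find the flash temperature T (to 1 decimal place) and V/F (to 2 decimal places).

T = 324.2 K, V/F = 0.19

Adiabatic flash: solve Rachford–Rice at each trial T, then check hF = ψ·hV(T) + (1−ψ)·hL(T).
  T = 322.7 K: K = (1.663, 0.248), RR gives ψ = 0.160, H_out = 4.751 kJ/mol
  T = 362.9 K: K = (2.552, 0.440), RR gives ψ = 0.785, H_out = 27.744 kJ/mol
  T = 342.8 K: K = (2.086, 0.336), RR gives ψ = 0.506, H_out = 17.488 kJ/mol
  T = 332.8 K: K = (1.870, 0.290), RR gives ψ = 0.355, H_out = 11.830 kJ/mol
  T = 327.8 K: K = (1.766, 0.269), RR gives ψ = 0.266, H_out = 8.574 kJ/mol
  T = 325.2 K: K = (1.713, 0.258), RR gives ψ = 0.215, H_out = 6.703 kJ/mol
  T = 323.9 K: K = (1.687, 0.253), RR gives ψ = 0.187, H_out = 5.708 kJ/mol
Linear interpolation between T = 323.9 (H_out = 5.708) and T = 325.2 (H_out = 6.703) on hF = 5.909 gives T ≈ 324.2 K, at which ψ = 0.19.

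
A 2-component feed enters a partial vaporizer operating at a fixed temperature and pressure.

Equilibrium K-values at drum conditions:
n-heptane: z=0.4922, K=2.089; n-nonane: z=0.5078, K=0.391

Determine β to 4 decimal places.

Newton–Raphson from β = 0.37:
  β = 0.3700: g = -0.01714, g' = -0.6104 → β = 0.3419
Converged at β = 0.3419.

β = 0.3419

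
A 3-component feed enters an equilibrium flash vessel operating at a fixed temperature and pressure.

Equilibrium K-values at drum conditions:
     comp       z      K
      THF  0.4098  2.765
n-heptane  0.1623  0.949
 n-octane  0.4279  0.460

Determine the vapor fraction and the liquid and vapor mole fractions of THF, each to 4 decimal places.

Let ψ = V/F and solve Σ zᵢ(Kᵢ−1)/(1+ψ(Kᵢ−1)) = 0.
Feasibility: ΣzᵢKᵢ = 1.4840, Σzᵢ/Kᵢ = 1.2494 — both > 1, two phases present.
Newton–Raphson from ψ = 0.5:
  ψ = 0.5000: g = 0.05920, g' = -0.5948 → ψ = 0.5995
  ψ = 0.5995: g = 0.00121, g' = -0.5747 → ψ = 0.6016
Converged at ψ = 0.6016.
Compositions from xᵢ = zᵢ/(1+ψ(Kᵢ−1)), yᵢ = Kᵢxᵢ:
  THF: x = 0.1988, y = 0.5495
  n-heptane: x = 0.1674, y = 0.1589
  n-octane: x = 0.6338, y = 0.2916

ψ = 0.6016, x_THF = 0.1988, y_THF = 0.5495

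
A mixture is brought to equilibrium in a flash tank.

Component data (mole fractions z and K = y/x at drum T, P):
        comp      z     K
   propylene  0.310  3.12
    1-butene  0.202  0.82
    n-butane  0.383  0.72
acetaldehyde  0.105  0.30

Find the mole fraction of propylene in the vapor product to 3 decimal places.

y_propylene = 0.432

Rachford–Rice: g(ψ) = Σ zᵢ(Kᵢ−1)/(1+ψ(Kᵢ−1)) = 0.
Check two-phase: ΣzᵢKᵢ = 1.440 > 1 and Σzᵢ/Kᵢ = 1.228 > 1, so g(0) = 0.440 > 0 and g(1) = -0.228 < 0.
Iterate (Newton) starting at ψ = 0.47:
  ψ = 0.470: g = 0.0564, g' = -0.511 → ψ = 0.580
  ψ = 0.580: g = 0.0022, g' = -0.477 → ψ = 0.585
Converged at ψ = 0.585.
Compositions from xᵢ = zᵢ/(1+ψ(Kᵢ−1)), yᵢ = Kᵢxᵢ:
  propylene: x = 0.138, y = 0.432
  1-butene: x = 0.226, y = 0.185
  n-butane: x = 0.458, y = 0.330
  acetaldehyde: x = 0.178, y = 0.053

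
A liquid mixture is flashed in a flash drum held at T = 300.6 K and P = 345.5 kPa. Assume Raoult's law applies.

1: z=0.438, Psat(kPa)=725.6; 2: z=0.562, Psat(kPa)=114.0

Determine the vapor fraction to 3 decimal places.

Raoult's law: Kᵢ = Pᵢˢᵃᵗ/P = Pᵢˢᵃᵗ/345.5.
  K_1 = 725.6/345.5 = 2.10014, K_2 = 114.0/345.5 = 0.32996
Rachford–Rice: g(ψ) = Σ zᵢ(Kᵢ−1)/(1+ψ(Kᵢ−1)) = 0.
g(0) = ΣzᵢKᵢ − 1 = 0.105 and g(1) = 1 − Σzᵢ/Kᵢ = -0.912, so a root lies in (0, 1).
Newton–Raphson from ψ = 0.5:
  ψ = 0.500: g = -0.2554, g' = -0.791 → ψ = 0.177
  ψ = 0.177: g = -0.0240, g' = -0.696 → ψ = 0.143
Converged at ψ = 0.143.

ψ = 0.143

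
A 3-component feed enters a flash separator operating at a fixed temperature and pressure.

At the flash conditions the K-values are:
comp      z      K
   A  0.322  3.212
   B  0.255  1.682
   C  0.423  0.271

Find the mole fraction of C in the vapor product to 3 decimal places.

y_C = 0.177

Iterate (Newton) starting at ψ = 0.5:
  ψ = 0.500: g = -0.0173, g' = -0.978 → ψ = 0.482
Converged at ψ = 0.482.
Compositions from xᵢ = zᵢ/(1+ψ(Kᵢ−1)), yᵢ = Kᵢxᵢ:
  A: x = 0.156, y = 0.500
  B: x = 0.192, y = 0.323
  C: x = 0.652, y = 0.177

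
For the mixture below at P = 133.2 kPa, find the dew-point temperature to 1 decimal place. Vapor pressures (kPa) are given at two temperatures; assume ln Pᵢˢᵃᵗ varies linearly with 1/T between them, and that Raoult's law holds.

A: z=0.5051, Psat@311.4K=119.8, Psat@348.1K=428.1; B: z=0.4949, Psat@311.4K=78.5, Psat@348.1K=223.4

T = 321.5 K

Dew-point temperature: Σzᵢ·P/Pᵢˢᵃᵗ(T) = 1. Interpolate ln Pᵢˢᵃᵗ = aᵢ + bᵢ/T.
  T = 311.4 K: ΣzᵢP/Pᵢˢᵃᵗ = 1.4014
  T = 348.1 K: ΣzᵢP/Pᵢˢᵃᵗ = 0.4522
  T = 329.8 K: ΣzᵢP/Pᵢˢᵃᵗ = 0.7691
  T = 320.6 K: ΣzᵢP/Pᵢˢᵃᵗ = 1.0288
  T = 325.2 K: ΣzᵢP/Pᵢˢᵃᵗ = 0.8876
  T = 322.9 K: ΣzᵢP/Pᵢˢᵃᵗ = 0.9551
Interpolating between 320.6 K and 322.9 K gives T ≈ 321.5 K.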